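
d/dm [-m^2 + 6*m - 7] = 6 - 2*m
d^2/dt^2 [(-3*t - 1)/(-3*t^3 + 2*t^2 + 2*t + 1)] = 2*(81*t^5 - 18*t^3 + 48*t^2 + 3*t - 4)/(27*t^9 - 54*t^8 - 18*t^7 + 37*t^6 + 48*t^5 - 23*t^3 - 18*t^2 - 6*t - 1)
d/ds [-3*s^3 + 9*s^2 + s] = -9*s^2 + 18*s + 1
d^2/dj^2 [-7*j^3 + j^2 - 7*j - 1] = 2 - 42*j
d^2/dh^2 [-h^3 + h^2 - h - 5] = 2 - 6*h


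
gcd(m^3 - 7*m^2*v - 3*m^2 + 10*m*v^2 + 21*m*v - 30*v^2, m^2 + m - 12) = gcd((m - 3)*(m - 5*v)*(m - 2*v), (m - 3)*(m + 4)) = m - 3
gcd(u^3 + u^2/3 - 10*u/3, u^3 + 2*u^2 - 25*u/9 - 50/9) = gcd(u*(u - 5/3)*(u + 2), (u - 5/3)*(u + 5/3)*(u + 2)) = u^2 + u/3 - 10/3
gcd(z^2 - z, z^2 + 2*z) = z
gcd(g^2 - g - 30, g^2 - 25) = g + 5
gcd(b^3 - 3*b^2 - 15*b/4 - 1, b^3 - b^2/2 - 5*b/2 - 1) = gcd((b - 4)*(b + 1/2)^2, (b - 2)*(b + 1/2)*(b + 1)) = b + 1/2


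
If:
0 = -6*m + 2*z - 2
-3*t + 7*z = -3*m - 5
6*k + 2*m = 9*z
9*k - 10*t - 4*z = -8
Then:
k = -24/109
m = -45/109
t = 76/109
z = -26/109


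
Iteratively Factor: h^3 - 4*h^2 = (h)*(h^2 - 4*h) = h*(h - 4)*(h)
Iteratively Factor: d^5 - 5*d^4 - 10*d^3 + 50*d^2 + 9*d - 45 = (d - 1)*(d^4 - 4*d^3 - 14*d^2 + 36*d + 45) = (d - 1)*(d + 3)*(d^3 - 7*d^2 + 7*d + 15) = (d - 3)*(d - 1)*(d + 3)*(d^2 - 4*d - 5) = (d - 3)*(d - 1)*(d + 1)*(d + 3)*(d - 5)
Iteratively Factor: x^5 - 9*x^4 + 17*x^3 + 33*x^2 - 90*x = (x + 2)*(x^4 - 11*x^3 + 39*x^2 - 45*x) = x*(x + 2)*(x^3 - 11*x^2 + 39*x - 45) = x*(x - 3)*(x + 2)*(x^2 - 8*x + 15) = x*(x - 3)^2*(x + 2)*(x - 5)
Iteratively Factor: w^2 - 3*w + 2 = (w - 1)*(w - 2)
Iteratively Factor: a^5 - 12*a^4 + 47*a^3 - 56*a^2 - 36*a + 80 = (a - 2)*(a^4 - 10*a^3 + 27*a^2 - 2*a - 40) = (a - 5)*(a - 2)*(a^3 - 5*a^2 + 2*a + 8) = (a - 5)*(a - 4)*(a - 2)*(a^2 - a - 2) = (a - 5)*(a - 4)*(a - 2)^2*(a + 1)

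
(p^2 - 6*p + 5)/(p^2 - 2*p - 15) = (p - 1)/(p + 3)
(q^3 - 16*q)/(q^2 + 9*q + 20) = q*(q - 4)/(q + 5)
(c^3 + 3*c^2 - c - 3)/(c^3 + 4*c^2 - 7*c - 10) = (c^2 + 2*c - 3)/(c^2 + 3*c - 10)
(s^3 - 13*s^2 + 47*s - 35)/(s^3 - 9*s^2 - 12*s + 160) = (s^2 - 8*s + 7)/(s^2 - 4*s - 32)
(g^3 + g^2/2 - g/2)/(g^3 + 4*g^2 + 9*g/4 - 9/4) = 2*g*(g + 1)/(2*g^2 + 9*g + 9)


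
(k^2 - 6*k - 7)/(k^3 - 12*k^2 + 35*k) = (k + 1)/(k*(k - 5))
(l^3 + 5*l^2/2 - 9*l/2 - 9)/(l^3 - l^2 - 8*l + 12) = (l + 3/2)/(l - 2)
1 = 1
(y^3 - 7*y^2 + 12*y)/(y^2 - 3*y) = y - 4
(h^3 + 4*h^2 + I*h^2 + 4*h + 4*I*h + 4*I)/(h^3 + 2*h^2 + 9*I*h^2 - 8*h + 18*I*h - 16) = (h + 2)/(h + 8*I)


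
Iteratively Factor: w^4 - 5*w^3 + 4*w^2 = (w - 4)*(w^3 - w^2) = (w - 4)*(w - 1)*(w^2) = w*(w - 4)*(w - 1)*(w)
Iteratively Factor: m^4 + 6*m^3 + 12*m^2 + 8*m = (m + 2)*(m^3 + 4*m^2 + 4*m) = m*(m + 2)*(m^2 + 4*m + 4) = m*(m + 2)^2*(m + 2)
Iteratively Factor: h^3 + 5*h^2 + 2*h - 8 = (h - 1)*(h^2 + 6*h + 8) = (h - 1)*(h + 4)*(h + 2)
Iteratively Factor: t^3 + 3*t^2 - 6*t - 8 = (t + 4)*(t^2 - t - 2) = (t - 2)*(t + 4)*(t + 1)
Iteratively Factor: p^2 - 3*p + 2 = (p - 1)*(p - 2)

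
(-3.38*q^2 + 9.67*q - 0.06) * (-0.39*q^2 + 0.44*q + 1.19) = 1.3182*q^4 - 5.2585*q^3 + 0.256000000000001*q^2 + 11.4809*q - 0.0714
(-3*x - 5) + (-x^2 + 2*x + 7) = -x^2 - x + 2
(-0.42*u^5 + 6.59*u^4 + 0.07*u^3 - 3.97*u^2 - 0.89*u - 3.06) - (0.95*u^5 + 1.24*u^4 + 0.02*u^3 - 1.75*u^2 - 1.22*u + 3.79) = -1.37*u^5 + 5.35*u^4 + 0.05*u^3 - 2.22*u^2 + 0.33*u - 6.85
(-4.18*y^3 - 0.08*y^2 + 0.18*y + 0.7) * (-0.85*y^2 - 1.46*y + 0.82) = 3.553*y^5 + 6.1708*y^4 - 3.4638*y^3 - 0.9234*y^2 - 0.8744*y + 0.574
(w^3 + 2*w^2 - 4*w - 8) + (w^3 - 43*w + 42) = 2*w^3 + 2*w^2 - 47*w + 34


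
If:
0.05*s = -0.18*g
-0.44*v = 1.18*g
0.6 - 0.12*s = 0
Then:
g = -1.39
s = 5.00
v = 3.72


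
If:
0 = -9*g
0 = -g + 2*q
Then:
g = 0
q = 0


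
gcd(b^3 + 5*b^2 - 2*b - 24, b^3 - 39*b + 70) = b - 2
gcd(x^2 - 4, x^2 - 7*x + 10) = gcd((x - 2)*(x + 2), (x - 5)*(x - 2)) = x - 2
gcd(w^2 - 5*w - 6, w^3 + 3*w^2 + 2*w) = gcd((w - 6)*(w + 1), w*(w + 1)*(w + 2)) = w + 1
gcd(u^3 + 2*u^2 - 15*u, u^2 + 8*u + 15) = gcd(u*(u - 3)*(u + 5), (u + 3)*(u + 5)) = u + 5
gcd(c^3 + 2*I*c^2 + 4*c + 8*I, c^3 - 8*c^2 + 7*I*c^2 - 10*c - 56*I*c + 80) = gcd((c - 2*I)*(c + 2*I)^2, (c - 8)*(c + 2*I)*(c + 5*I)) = c + 2*I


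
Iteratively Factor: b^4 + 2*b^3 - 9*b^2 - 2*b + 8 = (b - 2)*(b^3 + 4*b^2 - b - 4) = (b - 2)*(b - 1)*(b^2 + 5*b + 4) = (b - 2)*(b - 1)*(b + 4)*(b + 1)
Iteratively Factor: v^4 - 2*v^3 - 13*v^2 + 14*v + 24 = (v + 1)*(v^3 - 3*v^2 - 10*v + 24) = (v - 2)*(v + 1)*(v^2 - v - 12) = (v - 4)*(v - 2)*(v + 1)*(v + 3)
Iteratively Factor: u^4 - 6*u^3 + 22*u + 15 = (u - 5)*(u^3 - u^2 - 5*u - 3) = (u - 5)*(u + 1)*(u^2 - 2*u - 3) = (u - 5)*(u - 3)*(u + 1)*(u + 1)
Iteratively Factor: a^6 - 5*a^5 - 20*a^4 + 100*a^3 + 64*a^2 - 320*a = (a + 4)*(a^5 - 9*a^4 + 16*a^3 + 36*a^2 - 80*a) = (a + 2)*(a + 4)*(a^4 - 11*a^3 + 38*a^2 - 40*a) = (a - 5)*(a + 2)*(a + 4)*(a^3 - 6*a^2 + 8*a) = a*(a - 5)*(a + 2)*(a + 4)*(a^2 - 6*a + 8) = a*(a - 5)*(a - 2)*(a + 2)*(a + 4)*(a - 4)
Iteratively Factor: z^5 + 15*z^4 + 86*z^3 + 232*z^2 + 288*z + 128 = (z + 2)*(z^4 + 13*z^3 + 60*z^2 + 112*z + 64) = (z + 2)*(z + 4)*(z^3 + 9*z^2 + 24*z + 16) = (z + 1)*(z + 2)*(z + 4)*(z^2 + 8*z + 16) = (z + 1)*(z + 2)*(z + 4)^2*(z + 4)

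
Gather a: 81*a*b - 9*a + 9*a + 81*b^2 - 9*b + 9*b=81*a*b + 81*b^2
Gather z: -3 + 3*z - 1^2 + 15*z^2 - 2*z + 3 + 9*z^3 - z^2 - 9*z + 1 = 9*z^3 + 14*z^2 - 8*z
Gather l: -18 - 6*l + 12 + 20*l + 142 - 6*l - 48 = 8*l + 88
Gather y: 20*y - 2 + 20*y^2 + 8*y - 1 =20*y^2 + 28*y - 3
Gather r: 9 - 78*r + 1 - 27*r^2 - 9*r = -27*r^2 - 87*r + 10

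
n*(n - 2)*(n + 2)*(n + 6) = n^4 + 6*n^3 - 4*n^2 - 24*n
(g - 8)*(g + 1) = g^2 - 7*g - 8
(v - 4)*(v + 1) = v^2 - 3*v - 4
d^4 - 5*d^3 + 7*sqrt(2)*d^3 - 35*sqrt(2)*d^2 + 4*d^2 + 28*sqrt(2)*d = d*(d - 4)*(d - 1)*(d + 7*sqrt(2))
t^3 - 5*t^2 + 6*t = t*(t - 3)*(t - 2)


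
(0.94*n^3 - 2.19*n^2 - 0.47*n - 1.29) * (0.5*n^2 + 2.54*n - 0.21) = 0.47*n^5 + 1.2926*n^4 - 5.995*n^3 - 1.3789*n^2 - 3.1779*n + 0.2709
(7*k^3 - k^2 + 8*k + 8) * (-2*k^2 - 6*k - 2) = -14*k^5 - 40*k^4 - 24*k^3 - 62*k^2 - 64*k - 16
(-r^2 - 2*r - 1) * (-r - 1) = r^3 + 3*r^2 + 3*r + 1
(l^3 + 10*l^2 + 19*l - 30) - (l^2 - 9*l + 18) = l^3 + 9*l^2 + 28*l - 48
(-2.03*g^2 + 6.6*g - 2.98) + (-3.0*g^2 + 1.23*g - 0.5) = -5.03*g^2 + 7.83*g - 3.48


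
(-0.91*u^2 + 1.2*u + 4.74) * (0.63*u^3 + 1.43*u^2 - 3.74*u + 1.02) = -0.5733*u^5 - 0.5453*u^4 + 8.1056*u^3 + 1.362*u^2 - 16.5036*u + 4.8348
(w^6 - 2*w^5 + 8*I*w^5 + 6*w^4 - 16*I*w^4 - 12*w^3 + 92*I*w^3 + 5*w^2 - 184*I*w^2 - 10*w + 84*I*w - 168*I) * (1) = w^6 - 2*w^5 + 8*I*w^5 + 6*w^4 - 16*I*w^4 - 12*w^3 + 92*I*w^3 + 5*w^2 - 184*I*w^2 - 10*w + 84*I*w - 168*I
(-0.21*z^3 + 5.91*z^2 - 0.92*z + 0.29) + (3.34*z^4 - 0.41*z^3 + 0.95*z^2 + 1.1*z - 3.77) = 3.34*z^4 - 0.62*z^3 + 6.86*z^2 + 0.18*z - 3.48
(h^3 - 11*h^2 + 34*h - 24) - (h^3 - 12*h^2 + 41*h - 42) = h^2 - 7*h + 18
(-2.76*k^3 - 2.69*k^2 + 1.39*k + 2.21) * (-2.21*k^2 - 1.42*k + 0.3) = 6.0996*k^5 + 9.8641*k^4 - 0.0800999999999998*k^3 - 7.6649*k^2 - 2.7212*k + 0.663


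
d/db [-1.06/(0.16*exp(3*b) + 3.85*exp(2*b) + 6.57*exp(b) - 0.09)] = (0.5088*exp(2*b) + 8.162*exp(b) + 6.9642)*exp(b)/(0.16*exp(3*b) + 3.85*exp(2*b) + 6.57*exp(b) - 0.09)^2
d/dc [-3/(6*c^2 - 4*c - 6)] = 3*(3*c - 1)/(-3*c^2 + 2*c + 3)^2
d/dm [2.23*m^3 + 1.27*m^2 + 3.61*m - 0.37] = 6.69*m^2 + 2.54*m + 3.61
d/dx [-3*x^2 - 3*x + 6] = -6*x - 3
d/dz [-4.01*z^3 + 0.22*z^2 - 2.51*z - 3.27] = -12.03*z^2 + 0.44*z - 2.51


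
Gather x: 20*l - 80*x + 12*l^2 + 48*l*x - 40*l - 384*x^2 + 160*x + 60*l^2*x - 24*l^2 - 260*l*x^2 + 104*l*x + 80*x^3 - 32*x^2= -12*l^2 - 20*l + 80*x^3 + x^2*(-260*l - 416) + x*(60*l^2 + 152*l + 80)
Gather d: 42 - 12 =30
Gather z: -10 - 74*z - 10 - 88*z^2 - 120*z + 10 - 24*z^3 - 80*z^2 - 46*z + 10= -24*z^3 - 168*z^2 - 240*z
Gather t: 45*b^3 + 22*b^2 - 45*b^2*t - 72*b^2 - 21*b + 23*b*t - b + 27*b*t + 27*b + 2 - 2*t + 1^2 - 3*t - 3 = 45*b^3 - 50*b^2 + 5*b + t*(-45*b^2 + 50*b - 5)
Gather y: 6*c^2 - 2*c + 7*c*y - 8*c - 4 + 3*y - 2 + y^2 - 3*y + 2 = 6*c^2 + 7*c*y - 10*c + y^2 - 4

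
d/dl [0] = 0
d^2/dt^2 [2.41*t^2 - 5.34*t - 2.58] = 4.82000000000000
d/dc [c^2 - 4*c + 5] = 2*c - 4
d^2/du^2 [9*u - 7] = 0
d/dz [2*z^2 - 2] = 4*z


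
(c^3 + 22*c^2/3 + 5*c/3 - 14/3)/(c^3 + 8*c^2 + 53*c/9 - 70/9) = 3*(c + 1)/(3*c + 5)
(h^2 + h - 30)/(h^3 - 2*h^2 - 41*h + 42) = (h - 5)/(h^2 - 8*h + 7)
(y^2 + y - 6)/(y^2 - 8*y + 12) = (y + 3)/(y - 6)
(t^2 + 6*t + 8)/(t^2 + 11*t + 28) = (t + 2)/(t + 7)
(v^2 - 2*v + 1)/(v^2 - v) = (v - 1)/v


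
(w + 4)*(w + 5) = w^2 + 9*w + 20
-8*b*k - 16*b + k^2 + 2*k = (-8*b + k)*(k + 2)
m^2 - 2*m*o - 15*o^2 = (m - 5*o)*(m + 3*o)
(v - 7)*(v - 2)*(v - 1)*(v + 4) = v^4 - 6*v^3 - 17*v^2 + 78*v - 56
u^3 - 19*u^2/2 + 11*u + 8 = (u - 8)*(u - 2)*(u + 1/2)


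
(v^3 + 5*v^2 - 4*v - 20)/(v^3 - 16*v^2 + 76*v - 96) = (v^2 + 7*v + 10)/(v^2 - 14*v + 48)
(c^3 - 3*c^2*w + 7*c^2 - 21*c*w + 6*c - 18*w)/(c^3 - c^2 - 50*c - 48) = (c - 3*w)/(c - 8)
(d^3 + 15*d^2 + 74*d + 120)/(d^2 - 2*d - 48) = (d^2 + 9*d + 20)/(d - 8)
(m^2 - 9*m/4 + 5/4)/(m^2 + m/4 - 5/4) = (4*m - 5)/(4*m + 5)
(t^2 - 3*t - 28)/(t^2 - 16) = (t - 7)/(t - 4)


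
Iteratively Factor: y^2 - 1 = (y - 1)*(y + 1)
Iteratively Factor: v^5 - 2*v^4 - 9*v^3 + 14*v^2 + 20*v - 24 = (v + 2)*(v^4 - 4*v^3 - v^2 + 16*v - 12) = (v - 1)*(v + 2)*(v^3 - 3*v^2 - 4*v + 12) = (v - 3)*(v - 1)*(v + 2)*(v^2 - 4) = (v - 3)*(v - 1)*(v + 2)^2*(v - 2)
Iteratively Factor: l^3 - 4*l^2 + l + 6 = (l + 1)*(l^2 - 5*l + 6) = (l - 3)*(l + 1)*(l - 2)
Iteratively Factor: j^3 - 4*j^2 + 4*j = (j - 2)*(j^2 - 2*j) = (j - 2)^2*(j)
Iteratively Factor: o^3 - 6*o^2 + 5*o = (o - 1)*(o^2 - 5*o) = (o - 5)*(o - 1)*(o)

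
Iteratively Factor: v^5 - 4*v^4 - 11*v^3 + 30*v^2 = (v - 2)*(v^4 - 2*v^3 - 15*v^2) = (v - 2)*(v + 3)*(v^3 - 5*v^2) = v*(v - 2)*(v + 3)*(v^2 - 5*v) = v^2*(v - 2)*(v + 3)*(v - 5)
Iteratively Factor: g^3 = (g)*(g^2) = g^2*(g)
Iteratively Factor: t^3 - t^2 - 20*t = (t + 4)*(t^2 - 5*t) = (t - 5)*(t + 4)*(t)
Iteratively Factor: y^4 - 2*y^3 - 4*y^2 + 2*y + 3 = (y - 1)*(y^3 - y^2 - 5*y - 3) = (y - 1)*(y + 1)*(y^2 - 2*y - 3) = (y - 1)*(y + 1)^2*(y - 3)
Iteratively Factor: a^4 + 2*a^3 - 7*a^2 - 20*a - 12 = (a + 2)*(a^3 - 7*a - 6) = (a + 2)^2*(a^2 - 2*a - 3) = (a - 3)*(a + 2)^2*(a + 1)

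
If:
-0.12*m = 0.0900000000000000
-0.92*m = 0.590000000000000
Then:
No Solution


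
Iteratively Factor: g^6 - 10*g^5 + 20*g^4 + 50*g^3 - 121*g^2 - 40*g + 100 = (g + 2)*(g^5 - 12*g^4 + 44*g^3 - 38*g^2 - 45*g + 50) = (g - 5)*(g + 2)*(g^4 - 7*g^3 + 9*g^2 + 7*g - 10) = (g - 5)*(g + 1)*(g + 2)*(g^3 - 8*g^2 + 17*g - 10) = (g - 5)*(g - 2)*(g + 1)*(g + 2)*(g^2 - 6*g + 5) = (g - 5)^2*(g - 2)*(g + 1)*(g + 2)*(g - 1)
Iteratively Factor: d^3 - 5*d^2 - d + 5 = (d - 5)*(d^2 - 1) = (d - 5)*(d + 1)*(d - 1)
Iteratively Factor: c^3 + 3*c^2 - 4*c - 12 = (c - 2)*(c^2 + 5*c + 6) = (c - 2)*(c + 3)*(c + 2)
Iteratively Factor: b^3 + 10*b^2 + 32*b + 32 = (b + 4)*(b^2 + 6*b + 8) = (b + 2)*(b + 4)*(b + 4)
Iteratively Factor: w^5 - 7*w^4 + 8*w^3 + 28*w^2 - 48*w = (w - 2)*(w^4 - 5*w^3 - 2*w^2 + 24*w) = (w - 2)*(w + 2)*(w^3 - 7*w^2 + 12*w) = (w - 4)*(w - 2)*(w + 2)*(w^2 - 3*w) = (w - 4)*(w - 3)*(w - 2)*(w + 2)*(w)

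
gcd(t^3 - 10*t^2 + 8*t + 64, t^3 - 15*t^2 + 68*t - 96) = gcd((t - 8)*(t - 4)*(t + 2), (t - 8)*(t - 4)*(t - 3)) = t^2 - 12*t + 32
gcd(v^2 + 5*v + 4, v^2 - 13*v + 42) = 1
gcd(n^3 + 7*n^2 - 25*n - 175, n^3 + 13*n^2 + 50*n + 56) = n + 7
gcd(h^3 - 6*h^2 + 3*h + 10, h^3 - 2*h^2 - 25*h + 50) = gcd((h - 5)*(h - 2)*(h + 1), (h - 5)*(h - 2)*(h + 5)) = h^2 - 7*h + 10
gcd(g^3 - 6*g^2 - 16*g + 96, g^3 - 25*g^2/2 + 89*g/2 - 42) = g - 4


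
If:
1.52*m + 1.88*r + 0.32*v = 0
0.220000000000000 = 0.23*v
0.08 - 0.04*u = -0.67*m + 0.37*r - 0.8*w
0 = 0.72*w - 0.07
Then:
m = 0.0412733260153677*u - 0.224958505013867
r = 0.019069133563478 - 0.0333699231613611*u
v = 0.96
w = 0.10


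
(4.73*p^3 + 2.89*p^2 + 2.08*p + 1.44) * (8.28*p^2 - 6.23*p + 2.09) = 39.1644*p^5 - 5.53870000000001*p^4 + 9.1034*p^3 + 5.0049*p^2 - 4.624*p + 3.0096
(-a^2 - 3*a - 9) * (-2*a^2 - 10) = 2*a^4 + 6*a^3 + 28*a^2 + 30*a + 90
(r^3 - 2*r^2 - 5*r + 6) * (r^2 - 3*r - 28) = r^5 - 5*r^4 - 27*r^3 + 77*r^2 + 122*r - 168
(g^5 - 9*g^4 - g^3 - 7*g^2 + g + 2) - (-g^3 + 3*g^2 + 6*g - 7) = g^5 - 9*g^4 - 10*g^2 - 5*g + 9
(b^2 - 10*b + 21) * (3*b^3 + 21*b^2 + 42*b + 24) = 3*b^5 - 9*b^4 - 105*b^3 + 45*b^2 + 642*b + 504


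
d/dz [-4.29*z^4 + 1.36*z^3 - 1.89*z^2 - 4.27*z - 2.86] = -17.16*z^3 + 4.08*z^2 - 3.78*z - 4.27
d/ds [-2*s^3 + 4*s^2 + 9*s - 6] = -6*s^2 + 8*s + 9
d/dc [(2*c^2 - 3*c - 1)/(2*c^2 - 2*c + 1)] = (2*c^2 + 8*c - 5)/(4*c^4 - 8*c^3 + 8*c^2 - 4*c + 1)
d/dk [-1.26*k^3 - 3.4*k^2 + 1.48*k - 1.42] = -3.78*k^2 - 6.8*k + 1.48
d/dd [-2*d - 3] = -2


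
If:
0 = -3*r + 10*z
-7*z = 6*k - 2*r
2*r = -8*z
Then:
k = 0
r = 0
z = 0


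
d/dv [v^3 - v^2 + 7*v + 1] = 3*v^2 - 2*v + 7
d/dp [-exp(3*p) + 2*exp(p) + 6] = (2 - 3*exp(2*p))*exp(p)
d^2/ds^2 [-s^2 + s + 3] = -2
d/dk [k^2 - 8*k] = 2*k - 8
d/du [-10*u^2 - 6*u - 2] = -20*u - 6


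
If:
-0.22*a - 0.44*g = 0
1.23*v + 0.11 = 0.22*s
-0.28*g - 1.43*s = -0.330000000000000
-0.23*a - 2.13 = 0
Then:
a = -9.26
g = 4.63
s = -0.68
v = -0.21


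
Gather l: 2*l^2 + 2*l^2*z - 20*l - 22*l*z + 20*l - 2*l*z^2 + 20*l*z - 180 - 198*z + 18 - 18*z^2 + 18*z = l^2*(2*z + 2) + l*(-2*z^2 - 2*z) - 18*z^2 - 180*z - 162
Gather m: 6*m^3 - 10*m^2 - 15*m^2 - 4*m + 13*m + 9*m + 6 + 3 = 6*m^3 - 25*m^2 + 18*m + 9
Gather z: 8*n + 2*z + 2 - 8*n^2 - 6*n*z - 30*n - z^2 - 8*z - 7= -8*n^2 - 22*n - z^2 + z*(-6*n - 6) - 5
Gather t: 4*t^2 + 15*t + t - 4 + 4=4*t^2 + 16*t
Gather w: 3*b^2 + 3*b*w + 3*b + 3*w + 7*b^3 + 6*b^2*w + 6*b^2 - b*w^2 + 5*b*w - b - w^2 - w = 7*b^3 + 9*b^2 + 2*b + w^2*(-b - 1) + w*(6*b^2 + 8*b + 2)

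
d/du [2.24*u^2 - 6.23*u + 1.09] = 4.48*u - 6.23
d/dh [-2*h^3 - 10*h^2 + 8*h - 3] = -6*h^2 - 20*h + 8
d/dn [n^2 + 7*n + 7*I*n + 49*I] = 2*n + 7 + 7*I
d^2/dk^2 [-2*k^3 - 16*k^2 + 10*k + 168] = -12*k - 32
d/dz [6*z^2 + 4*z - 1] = 12*z + 4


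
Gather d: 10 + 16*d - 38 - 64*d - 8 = -48*d - 36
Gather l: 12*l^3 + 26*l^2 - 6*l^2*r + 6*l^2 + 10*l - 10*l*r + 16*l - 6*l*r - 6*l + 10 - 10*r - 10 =12*l^3 + l^2*(32 - 6*r) + l*(20 - 16*r) - 10*r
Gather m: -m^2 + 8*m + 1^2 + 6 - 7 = -m^2 + 8*m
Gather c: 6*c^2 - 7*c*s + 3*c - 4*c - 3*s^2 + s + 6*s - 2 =6*c^2 + c*(-7*s - 1) - 3*s^2 + 7*s - 2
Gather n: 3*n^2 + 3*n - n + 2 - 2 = 3*n^2 + 2*n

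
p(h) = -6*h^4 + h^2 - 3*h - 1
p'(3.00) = -645.00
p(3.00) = -487.00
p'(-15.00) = 80967.00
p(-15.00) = -303481.00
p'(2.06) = -208.68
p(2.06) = -110.99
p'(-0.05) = -3.10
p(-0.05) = -0.85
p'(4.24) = -1823.92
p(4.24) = -1934.91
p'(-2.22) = 255.15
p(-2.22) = -135.15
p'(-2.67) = 448.48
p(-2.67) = -290.79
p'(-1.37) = 55.97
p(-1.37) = -16.15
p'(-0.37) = -2.52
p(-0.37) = 0.13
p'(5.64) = -4297.47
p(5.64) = -6057.21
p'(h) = -24*h^3 + 2*h - 3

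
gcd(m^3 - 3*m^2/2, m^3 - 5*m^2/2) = m^2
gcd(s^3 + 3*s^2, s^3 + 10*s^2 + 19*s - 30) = 1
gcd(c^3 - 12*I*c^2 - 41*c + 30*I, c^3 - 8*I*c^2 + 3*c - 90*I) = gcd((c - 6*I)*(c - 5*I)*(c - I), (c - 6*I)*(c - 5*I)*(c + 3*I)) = c^2 - 11*I*c - 30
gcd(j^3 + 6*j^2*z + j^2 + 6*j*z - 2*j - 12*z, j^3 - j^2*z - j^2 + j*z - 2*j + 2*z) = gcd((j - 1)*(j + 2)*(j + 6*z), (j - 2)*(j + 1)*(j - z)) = 1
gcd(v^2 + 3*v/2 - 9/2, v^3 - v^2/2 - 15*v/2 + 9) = v^2 + 3*v/2 - 9/2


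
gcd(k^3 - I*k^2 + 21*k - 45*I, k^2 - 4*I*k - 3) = k - 3*I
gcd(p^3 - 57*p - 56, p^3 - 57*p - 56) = p^3 - 57*p - 56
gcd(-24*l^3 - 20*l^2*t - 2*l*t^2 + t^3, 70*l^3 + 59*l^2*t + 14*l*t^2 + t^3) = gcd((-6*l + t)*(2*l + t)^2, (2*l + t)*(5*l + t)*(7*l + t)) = 2*l + t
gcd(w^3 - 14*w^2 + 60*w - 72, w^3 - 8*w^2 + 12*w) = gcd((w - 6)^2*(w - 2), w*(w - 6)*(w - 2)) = w^2 - 8*w + 12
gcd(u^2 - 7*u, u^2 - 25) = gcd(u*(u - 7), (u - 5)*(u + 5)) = 1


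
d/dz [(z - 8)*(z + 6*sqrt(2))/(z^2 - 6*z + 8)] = 2*(-(z - 8)*(z - 3)*(z + 6*sqrt(2)) + (z - 4 + 3*sqrt(2))*(z^2 - 6*z + 8))/(z^2 - 6*z + 8)^2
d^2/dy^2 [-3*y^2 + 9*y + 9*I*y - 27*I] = -6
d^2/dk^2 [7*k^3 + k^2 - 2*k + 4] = 42*k + 2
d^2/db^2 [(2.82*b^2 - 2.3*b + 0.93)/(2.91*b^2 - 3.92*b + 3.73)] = (2.8421709430404e-14*b^4 + 25.383348*b^3 - 136.402758*b^2 + 86.137164*b + 19.601902)/(24.642171*b^6 - 99.584856*b^5 + 228.906711*b^4 - 315.529424*b^3 + 293.409633*b^2 - 163.615704*b + 51.895117)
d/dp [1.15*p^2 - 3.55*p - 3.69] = 2.3*p - 3.55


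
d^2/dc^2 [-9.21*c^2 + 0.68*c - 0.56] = -18.4200000000000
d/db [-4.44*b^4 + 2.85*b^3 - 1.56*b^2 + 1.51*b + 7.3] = -17.76*b^3 + 8.55*b^2 - 3.12*b + 1.51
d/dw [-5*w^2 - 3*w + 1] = -10*w - 3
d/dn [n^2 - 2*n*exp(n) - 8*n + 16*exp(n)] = -2*n*exp(n) + 2*n + 14*exp(n) - 8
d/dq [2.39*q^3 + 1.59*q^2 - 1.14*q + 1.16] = 7.17*q^2 + 3.18*q - 1.14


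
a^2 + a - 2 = (a - 1)*(a + 2)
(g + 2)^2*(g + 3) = g^3 + 7*g^2 + 16*g + 12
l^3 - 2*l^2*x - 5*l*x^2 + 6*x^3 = (l - 3*x)*(l - x)*(l + 2*x)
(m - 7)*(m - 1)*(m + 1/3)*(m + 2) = m^4 - 17*m^3/3 - 11*m^2 + 11*m + 14/3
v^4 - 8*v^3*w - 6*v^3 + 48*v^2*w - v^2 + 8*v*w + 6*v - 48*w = (v - 6)*(v - 1)*(v + 1)*(v - 8*w)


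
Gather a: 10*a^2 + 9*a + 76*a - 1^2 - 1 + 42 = 10*a^2 + 85*a + 40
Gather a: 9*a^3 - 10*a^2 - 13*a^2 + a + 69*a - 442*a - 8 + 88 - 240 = 9*a^3 - 23*a^2 - 372*a - 160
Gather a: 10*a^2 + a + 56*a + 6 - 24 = 10*a^2 + 57*a - 18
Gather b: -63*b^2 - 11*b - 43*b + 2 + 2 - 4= -63*b^2 - 54*b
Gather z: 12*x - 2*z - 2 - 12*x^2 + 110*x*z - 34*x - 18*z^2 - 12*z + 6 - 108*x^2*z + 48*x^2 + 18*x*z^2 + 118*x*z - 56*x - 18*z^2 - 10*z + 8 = 36*x^2 - 78*x + z^2*(18*x - 36) + z*(-108*x^2 + 228*x - 24) + 12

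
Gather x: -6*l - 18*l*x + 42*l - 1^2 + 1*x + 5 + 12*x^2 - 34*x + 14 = 36*l + 12*x^2 + x*(-18*l - 33) + 18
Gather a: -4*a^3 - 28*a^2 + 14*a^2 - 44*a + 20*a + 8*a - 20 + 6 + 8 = -4*a^3 - 14*a^2 - 16*a - 6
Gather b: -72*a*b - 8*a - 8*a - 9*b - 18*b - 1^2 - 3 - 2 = -16*a + b*(-72*a - 27) - 6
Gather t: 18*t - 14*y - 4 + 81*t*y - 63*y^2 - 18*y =t*(81*y + 18) - 63*y^2 - 32*y - 4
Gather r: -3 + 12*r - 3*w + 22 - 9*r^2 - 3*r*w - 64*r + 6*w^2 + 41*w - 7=-9*r^2 + r*(-3*w - 52) + 6*w^2 + 38*w + 12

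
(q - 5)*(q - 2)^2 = q^3 - 9*q^2 + 24*q - 20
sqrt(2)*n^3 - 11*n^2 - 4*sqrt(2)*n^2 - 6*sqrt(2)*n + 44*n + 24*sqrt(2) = (n - 4)*(n - 6*sqrt(2))*(sqrt(2)*n + 1)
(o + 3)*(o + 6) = o^2 + 9*o + 18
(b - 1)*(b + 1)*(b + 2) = b^3 + 2*b^2 - b - 2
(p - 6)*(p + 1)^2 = p^3 - 4*p^2 - 11*p - 6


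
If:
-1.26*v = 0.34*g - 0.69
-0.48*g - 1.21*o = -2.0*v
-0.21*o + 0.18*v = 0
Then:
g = 0.71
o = 0.30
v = 0.36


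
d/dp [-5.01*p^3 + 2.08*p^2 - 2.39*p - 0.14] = -15.03*p^2 + 4.16*p - 2.39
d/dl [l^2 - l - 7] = 2*l - 1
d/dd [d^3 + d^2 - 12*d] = 3*d^2 + 2*d - 12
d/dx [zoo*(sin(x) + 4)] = zoo*cos(x)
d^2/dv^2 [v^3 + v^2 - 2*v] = 6*v + 2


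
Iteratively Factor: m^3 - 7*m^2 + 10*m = (m)*(m^2 - 7*m + 10) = m*(m - 2)*(m - 5)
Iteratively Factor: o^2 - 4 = (o + 2)*(o - 2)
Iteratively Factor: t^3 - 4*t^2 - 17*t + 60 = (t - 5)*(t^2 + t - 12) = (t - 5)*(t - 3)*(t + 4)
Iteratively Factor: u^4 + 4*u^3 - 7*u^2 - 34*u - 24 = (u - 3)*(u^3 + 7*u^2 + 14*u + 8) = (u - 3)*(u + 4)*(u^2 + 3*u + 2) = (u - 3)*(u + 1)*(u + 4)*(u + 2)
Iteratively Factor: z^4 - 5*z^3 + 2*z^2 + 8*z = (z)*(z^3 - 5*z^2 + 2*z + 8) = z*(z - 4)*(z^2 - z - 2) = z*(z - 4)*(z - 2)*(z + 1)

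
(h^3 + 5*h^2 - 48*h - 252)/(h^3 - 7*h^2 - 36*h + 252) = (h + 6)/(h - 6)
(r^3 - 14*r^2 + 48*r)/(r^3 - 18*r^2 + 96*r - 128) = r*(r - 6)/(r^2 - 10*r + 16)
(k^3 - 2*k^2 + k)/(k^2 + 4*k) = (k^2 - 2*k + 1)/(k + 4)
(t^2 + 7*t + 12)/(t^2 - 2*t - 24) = (t + 3)/(t - 6)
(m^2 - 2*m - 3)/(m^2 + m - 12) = (m + 1)/(m + 4)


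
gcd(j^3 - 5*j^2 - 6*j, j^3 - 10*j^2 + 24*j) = j^2 - 6*j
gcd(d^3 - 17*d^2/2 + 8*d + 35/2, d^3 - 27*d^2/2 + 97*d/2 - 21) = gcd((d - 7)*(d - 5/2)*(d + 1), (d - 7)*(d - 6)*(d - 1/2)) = d - 7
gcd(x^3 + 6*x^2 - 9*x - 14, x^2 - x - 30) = 1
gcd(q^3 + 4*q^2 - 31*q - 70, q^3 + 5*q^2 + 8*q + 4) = q + 2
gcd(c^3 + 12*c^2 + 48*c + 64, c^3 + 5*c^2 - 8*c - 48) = c^2 + 8*c + 16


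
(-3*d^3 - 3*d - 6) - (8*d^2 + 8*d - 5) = -3*d^3 - 8*d^2 - 11*d - 1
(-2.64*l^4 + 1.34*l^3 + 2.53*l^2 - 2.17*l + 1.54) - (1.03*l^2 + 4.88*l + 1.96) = -2.64*l^4 + 1.34*l^3 + 1.5*l^2 - 7.05*l - 0.42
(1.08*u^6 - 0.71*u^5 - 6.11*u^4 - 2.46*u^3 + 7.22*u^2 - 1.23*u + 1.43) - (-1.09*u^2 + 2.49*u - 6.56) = 1.08*u^6 - 0.71*u^5 - 6.11*u^4 - 2.46*u^3 + 8.31*u^2 - 3.72*u + 7.99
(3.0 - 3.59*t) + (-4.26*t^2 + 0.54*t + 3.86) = -4.26*t^2 - 3.05*t + 6.86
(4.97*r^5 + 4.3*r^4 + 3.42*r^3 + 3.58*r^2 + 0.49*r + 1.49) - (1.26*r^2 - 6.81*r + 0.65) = 4.97*r^5 + 4.3*r^4 + 3.42*r^3 + 2.32*r^2 + 7.3*r + 0.84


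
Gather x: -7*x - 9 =-7*x - 9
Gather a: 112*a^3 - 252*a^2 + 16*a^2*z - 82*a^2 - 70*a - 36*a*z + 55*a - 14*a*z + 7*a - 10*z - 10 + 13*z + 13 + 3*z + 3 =112*a^3 + a^2*(16*z - 334) + a*(-50*z - 8) + 6*z + 6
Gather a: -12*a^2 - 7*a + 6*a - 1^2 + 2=-12*a^2 - a + 1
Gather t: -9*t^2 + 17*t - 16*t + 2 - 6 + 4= -9*t^2 + t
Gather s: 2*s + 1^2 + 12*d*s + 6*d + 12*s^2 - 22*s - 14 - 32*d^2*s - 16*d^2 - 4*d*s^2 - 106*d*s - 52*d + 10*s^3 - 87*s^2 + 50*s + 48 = -16*d^2 - 46*d + 10*s^3 + s^2*(-4*d - 75) + s*(-32*d^2 - 94*d + 30) + 35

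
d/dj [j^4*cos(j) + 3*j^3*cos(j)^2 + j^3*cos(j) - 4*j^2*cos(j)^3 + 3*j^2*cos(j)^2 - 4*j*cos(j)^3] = -j^4*sin(j) - j^3*sin(j) - 3*j^3*sin(2*j) + 4*j^3*cos(j) + 12*j^2*sin(j)*cos(j)^2 - 3*j^2*sin(2*j) + 9*j^2*cos(j)^2 + 3*j^2*cos(j) + 12*j*sin(j)*cos(j)^2 - 8*j*cos(j)^3 + 6*j*cos(j)^2 - 4*cos(j)^3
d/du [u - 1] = 1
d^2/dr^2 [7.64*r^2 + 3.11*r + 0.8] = 15.2800000000000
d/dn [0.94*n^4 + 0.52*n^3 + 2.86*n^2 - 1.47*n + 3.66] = 3.76*n^3 + 1.56*n^2 + 5.72*n - 1.47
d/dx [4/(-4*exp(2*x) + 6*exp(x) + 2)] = (8*exp(x) - 6)*exp(x)/(-2*exp(2*x) + 3*exp(x) + 1)^2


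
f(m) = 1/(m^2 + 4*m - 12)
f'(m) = (-2*m - 4)/(m^2 + 4*m - 12)^2 = 2*(-m - 2)/(m^2 + 4*m - 12)^2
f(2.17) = 0.72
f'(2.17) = -4.32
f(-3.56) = -0.07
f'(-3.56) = 0.02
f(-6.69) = 0.17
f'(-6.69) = 0.26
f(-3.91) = -0.08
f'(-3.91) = 0.03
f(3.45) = 0.07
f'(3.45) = -0.06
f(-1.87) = -0.06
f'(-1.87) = -0.00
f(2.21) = 0.58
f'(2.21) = -2.83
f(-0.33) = -0.08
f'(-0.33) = -0.02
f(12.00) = 0.01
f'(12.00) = 0.00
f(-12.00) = 0.01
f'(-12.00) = 0.00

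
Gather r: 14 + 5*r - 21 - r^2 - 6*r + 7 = -r^2 - r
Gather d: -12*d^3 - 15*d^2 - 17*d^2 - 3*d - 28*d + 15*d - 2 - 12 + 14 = -12*d^3 - 32*d^2 - 16*d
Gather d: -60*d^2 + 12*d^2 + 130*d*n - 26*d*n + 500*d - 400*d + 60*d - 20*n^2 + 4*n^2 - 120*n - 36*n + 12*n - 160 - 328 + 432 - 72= -48*d^2 + d*(104*n + 160) - 16*n^2 - 144*n - 128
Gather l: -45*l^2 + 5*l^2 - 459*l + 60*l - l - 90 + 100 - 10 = -40*l^2 - 400*l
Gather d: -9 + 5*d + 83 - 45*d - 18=56 - 40*d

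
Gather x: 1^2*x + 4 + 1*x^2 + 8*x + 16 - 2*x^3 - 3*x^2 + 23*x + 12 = -2*x^3 - 2*x^2 + 32*x + 32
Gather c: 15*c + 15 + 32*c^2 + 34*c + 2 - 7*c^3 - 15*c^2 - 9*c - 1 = -7*c^3 + 17*c^2 + 40*c + 16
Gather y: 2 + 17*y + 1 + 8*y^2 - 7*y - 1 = 8*y^2 + 10*y + 2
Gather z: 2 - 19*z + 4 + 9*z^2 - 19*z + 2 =9*z^2 - 38*z + 8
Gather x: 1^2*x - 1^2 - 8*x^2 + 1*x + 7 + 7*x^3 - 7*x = 7*x^3 - 8*x^2 - 5*x + 6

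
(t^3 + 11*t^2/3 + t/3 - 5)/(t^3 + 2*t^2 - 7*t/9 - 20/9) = 3*(t + 3)/(3*t + 4)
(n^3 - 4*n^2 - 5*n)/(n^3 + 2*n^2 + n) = (n - 5)/(n + 1)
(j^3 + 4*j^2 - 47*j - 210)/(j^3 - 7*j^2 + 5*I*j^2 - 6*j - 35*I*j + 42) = (j^2 + 11*j + 30)/(j^2 + 5*I*j - 6)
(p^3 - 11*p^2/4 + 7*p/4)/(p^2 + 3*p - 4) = p*(4*p - 7)/(4*(p + 4))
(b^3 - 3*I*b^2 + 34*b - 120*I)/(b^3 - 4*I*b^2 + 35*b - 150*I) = (b - 4*I)/(b - 5*I)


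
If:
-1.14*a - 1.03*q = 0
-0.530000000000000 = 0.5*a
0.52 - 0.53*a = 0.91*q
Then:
No Solution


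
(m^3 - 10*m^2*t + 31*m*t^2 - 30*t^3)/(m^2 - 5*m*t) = m - 5*t + 6*t^2/m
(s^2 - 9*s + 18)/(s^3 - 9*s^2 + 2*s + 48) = (s - 6)/(s^2 - 6*s - 16)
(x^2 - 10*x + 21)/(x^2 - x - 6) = (x - 7)/(x + 2)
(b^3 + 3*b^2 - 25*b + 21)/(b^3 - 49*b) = (b^2 - 4*b + 3)/(b*(b - 7))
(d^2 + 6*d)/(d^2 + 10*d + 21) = d*(d + 6)/(d^2 + 10*d + 21)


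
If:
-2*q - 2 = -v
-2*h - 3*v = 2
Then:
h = -3*v/2 - 1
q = v/2 - 1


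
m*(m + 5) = m^2 + 5*m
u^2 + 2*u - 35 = (u - 5)*(u + 7)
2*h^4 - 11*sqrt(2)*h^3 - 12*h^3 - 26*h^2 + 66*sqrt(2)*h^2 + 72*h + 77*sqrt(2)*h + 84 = (h - 7)*(h - 6*sqrt(2))*(sqrt(2)*h + 1)*(sqrt(2)*h + sqrt(2))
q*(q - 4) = q^2 - 4*q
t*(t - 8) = t^2 - 8*t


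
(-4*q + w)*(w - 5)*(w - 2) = -4*q*w^2 + 28*q*w - 40*q + w^3 - 7*w^2 + 10*w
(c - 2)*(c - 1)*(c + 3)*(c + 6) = c^4 + 6*c^3 - 7*c^2 - 36*c + 36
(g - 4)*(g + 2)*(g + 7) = g^3 + 5*g^2 - 22*g - 56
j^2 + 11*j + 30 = (j + 5)*(j + 6)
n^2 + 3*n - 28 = (n - 4)*(n + 7)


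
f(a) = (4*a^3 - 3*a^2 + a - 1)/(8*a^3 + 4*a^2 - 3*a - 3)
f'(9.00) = 0.01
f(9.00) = 0.44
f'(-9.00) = 0.01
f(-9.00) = 0.58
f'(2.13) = 0.06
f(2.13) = 0.30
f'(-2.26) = 0.30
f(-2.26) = 0.95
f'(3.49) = 0.03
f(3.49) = 0.36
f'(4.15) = 0.02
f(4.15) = 0.38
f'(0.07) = -0.42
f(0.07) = 0.30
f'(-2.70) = 0.18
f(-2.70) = 0.85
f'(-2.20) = 0.33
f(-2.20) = 0.97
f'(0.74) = 115.32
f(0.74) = -1.33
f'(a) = (-24*a^2 - 8*a + 3)*(4*a^3 - 3*a^2 + a - 1)/(8*a^3 + 4*a^2 - 3*a - 3)^2 + (12*a^2 - 6*a + 1)/(8*a^3 + 4*a^2 - 3*a - 3) = (40*a^4 - 40*a^3 - 7*a^2 + 26*a - 6)/(64*a^6 + 64*a^5 - 32*a^4 - 72*a^3 - 15*a^2 + 18*a + 9)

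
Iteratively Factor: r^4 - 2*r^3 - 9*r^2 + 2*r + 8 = (r + 1)*(r^3 - 3*r^2 - 6*r + 8) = (r - 4)*(r + 1)*(r^2 + r - 2) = (r - 4)*(r + 1)*(r + 2)*(r - 1)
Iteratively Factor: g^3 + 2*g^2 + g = (g)*(g^2 + 2*g + 1) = g*(g + 1)*(g + 1)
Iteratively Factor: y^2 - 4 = (y + 2)*(y - 2)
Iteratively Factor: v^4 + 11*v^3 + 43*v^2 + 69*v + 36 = (v + 4)*(v^3 + 7*v^2 + 15*v + 9) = (v + 3)*(v + 4)*(v^2 + 4*v + 3) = (v + 3)^2*(v + 4)*(v + 1)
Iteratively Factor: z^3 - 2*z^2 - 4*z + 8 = (z + 2)*(z^2 - 4*z + 4) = (z - 2)*(z + 2)*(z - 2)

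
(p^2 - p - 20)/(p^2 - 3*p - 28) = (p - 5)/(p - 7)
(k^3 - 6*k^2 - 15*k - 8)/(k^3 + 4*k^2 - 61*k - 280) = (k^2 + 2*k + 1)/(k^2 + 12*k + 35)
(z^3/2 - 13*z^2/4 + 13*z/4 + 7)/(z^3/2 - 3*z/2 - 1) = (z^2 - 15*z/2 + 14)/(z^2 - z - 2)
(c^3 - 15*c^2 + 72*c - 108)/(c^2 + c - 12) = (c^2 - 12*c + 36)/(c + 4)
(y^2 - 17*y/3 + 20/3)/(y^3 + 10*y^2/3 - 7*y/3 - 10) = (y - 4)/(y^2 + 5*y + 6)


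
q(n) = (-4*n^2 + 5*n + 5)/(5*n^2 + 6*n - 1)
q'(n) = (5 - 8*n)/(5*n^2 + 6*n - 1) + (-10*n - 6)*(-4*n^2 + 5*n + 5)/(5*n^2 + 6*n - 1)^2 = 7*(-7*n^2 - 6*n - 5)/(25*n^4 + 60*n^3 + 26*n^2 - 12*n + 1)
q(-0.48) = -0.62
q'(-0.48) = -3.51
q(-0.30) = -1.34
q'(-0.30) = -4.85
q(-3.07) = -1.73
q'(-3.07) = -0.48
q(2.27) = -0.11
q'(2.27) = -0.26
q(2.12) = -0.07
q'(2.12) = -0.29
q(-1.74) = -4.28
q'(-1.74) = -8.06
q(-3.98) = -1.44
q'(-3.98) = -0.22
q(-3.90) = -1.46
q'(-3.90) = -0.23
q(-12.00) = -0.98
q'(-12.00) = -0.02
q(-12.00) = -0.98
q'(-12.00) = -0.02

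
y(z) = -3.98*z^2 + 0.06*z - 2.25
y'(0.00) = 0.06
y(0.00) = -2.25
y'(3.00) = -23.82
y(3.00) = -37.89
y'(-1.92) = 15.34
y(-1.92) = -17.04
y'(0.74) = -5.83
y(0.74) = -4.39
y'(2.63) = -20.87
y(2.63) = -29.62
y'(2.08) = -16.50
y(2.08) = -19.34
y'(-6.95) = 55.38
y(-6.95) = -194.91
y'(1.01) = -7.98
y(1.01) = -6.25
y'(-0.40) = 3.24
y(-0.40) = -2.91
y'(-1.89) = 15.10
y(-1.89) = -16.58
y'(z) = 0.06 - 7.96*z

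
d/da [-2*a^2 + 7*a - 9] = 7 - 4*a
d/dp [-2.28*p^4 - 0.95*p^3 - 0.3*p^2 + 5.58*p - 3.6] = -9.12*p^3 - 2.85*p^2 - 0.6*p + 5.58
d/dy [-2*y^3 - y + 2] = -6*y^2 - 1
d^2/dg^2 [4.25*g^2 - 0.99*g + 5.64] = 8.50000000000000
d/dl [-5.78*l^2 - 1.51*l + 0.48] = -11.56*l - 1.51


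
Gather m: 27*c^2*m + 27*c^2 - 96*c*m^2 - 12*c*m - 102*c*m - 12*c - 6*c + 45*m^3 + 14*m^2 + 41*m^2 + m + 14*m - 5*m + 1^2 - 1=27*c^2 - 18*c + 45*m^3 + m^2*(55 - 96*c) + m*(27*c^2 - 114*c + 10)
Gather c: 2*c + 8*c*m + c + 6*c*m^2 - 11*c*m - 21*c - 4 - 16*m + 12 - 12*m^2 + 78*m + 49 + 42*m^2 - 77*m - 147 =c*(6*m^2 - 3*m - 18) + 30*m^2 - 15*m - 90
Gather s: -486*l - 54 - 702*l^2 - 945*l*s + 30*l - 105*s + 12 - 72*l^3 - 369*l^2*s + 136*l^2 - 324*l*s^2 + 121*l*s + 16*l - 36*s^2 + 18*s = -72*l^3 - 566*l^2 - 440*l + s^2*(-324*l - 36) + s*(-369*l^2 - 824*l - 87) - 42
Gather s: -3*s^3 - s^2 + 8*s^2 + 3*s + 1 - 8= -3*s^3 + 7*s^2 + 3*s - 7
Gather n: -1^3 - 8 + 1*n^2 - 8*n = n^2 - 8*n - 9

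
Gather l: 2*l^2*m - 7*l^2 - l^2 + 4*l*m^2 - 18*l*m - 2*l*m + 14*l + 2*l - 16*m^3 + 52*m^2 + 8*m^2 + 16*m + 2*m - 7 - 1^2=l^2*(2*m - 8) + l*(4*m^2 - 20*m + 16) - 16*m^3 + 60*m^2 + 18*m - 8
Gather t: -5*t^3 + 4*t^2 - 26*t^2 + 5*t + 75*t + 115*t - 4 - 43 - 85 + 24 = -5*t^3 - 22*t^2 + 195*t - 108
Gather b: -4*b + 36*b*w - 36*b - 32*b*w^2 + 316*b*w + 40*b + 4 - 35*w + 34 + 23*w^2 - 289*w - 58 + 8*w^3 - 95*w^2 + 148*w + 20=b*(-32*w^2 + 352*w) + 8*w^3 - 72*w^2 - 176*w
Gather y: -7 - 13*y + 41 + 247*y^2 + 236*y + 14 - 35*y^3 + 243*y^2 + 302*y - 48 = -35*y^3 + 490*y^2 + 525*y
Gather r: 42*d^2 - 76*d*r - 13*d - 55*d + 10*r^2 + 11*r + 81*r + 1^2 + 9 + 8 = 42*d^2 - 68*d + 10*r^2 + r*(92 - 76*d) + 18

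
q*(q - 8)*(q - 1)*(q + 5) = q^4 - 4*q^3 - 37*q^2 + 40*q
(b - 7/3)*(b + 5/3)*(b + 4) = b^3 + 10*b^2/3 - 59*b/9 - 140/9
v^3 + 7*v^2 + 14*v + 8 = (v + 1)*(v + 2)*(v + 4)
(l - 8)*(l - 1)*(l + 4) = l^3 - 5*l^2 - 28*l + 32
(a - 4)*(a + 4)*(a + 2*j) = a^3 + 2*a^2*j - 16*a - 32*j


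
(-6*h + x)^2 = 36*h^2 - 12*h*x + x^2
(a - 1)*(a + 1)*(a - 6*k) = a^3 - 6*a^2*k - a + 6*k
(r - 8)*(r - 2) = r^2 - 10*r + 16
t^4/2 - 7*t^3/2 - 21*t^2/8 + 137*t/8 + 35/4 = (t/2 + 1)*(t - 7)*(t - 5/2)*(t + 1/2)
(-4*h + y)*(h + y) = -4*h^2 - 3*h*y + y^2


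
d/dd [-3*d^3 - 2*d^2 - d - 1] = -9*d^2 - 4*d - 1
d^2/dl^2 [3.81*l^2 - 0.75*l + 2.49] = 7.62000000000000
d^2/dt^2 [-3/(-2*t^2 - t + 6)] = 6*(-4*t^2 - 2*t + (4*t + 1)^2 + 12)/(2*t^2 + t - 6)^3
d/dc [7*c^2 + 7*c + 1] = 14*c + 7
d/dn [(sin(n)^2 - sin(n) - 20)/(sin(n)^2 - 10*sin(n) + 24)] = (-9*sin(n)^2 + 88*sin(n) - 224)*cos(n)/((sin(n) - 6)^2*(sin(n) - 4)^2)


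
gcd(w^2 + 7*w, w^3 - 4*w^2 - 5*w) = w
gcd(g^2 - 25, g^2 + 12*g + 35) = g + 5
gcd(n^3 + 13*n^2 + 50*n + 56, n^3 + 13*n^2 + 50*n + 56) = n^3 + 13*n^2 + 50*n + 56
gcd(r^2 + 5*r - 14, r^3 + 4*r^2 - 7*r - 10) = r - 2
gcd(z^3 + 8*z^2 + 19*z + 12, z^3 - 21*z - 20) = z^2 + 5*z + 4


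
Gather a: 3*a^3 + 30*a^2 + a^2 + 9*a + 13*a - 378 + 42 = 3*a^3 + 31*a^2 + 22*a - 336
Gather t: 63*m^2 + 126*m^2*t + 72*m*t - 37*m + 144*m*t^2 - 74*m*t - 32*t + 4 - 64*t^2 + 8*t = 63*m^2 - 37*m + t^2*(144*m - 64) + t*(126*m^2 - 2*m - 24) + 4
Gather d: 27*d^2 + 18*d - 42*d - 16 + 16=27*d^2 - 24*d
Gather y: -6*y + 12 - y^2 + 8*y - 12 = -y^2 + 2*y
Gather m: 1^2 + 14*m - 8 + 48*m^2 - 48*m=48*m^2 - 34*m - 7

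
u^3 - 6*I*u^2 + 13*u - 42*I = (u - 7*I)*(u - 2*I)*(u + 3*I)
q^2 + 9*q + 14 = (q + 2)*(q + 7)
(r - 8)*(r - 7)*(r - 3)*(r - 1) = r^4 - 19*r^3 + 119*r^2 - 269*r + 168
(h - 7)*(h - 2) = h^2 - 9*h + 14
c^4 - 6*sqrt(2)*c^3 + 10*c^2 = c^2*(c - 5*sqrt(2))*(c - sqrt(2))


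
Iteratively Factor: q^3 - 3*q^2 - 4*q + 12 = (q - 2)*(q^2 - q - 6) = (q - 2)*(q + 2)*(q - 3)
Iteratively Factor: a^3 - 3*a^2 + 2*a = (a)*(a^2 - 3*a + 2) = a*(a - 2)*(a - 1)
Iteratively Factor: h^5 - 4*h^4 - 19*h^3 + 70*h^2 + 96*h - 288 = (h - 2)*(h^4 - 2*h^3 - 23*h^2 + 24*h + 144) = (h - 4)*(h - 2)*(h^3 + 2*h^2 - 15*h - 36) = (h - 4)*(h - 2)*(h + 3)*(h^2 - h - 12) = (h - 4)*(h - 2)*(h + 3)^2*(h - 4)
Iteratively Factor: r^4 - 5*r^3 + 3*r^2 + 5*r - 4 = (r - 4)*(r^3 - r^2 - r + 1) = (r - 4)*(r + 1)*(r^2 - 2*r + 1) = (r - 4)*(r - 1)*(r + 1)*(r - 1)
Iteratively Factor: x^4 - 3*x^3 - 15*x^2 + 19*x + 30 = (x + 3)*(x^3 - 6*x^2 + 3*x + 10) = (x - 5)*(x + 3)*(x^2 - x - 2) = (x - 5)*(x - 2)*(x + 3)*(x + 1)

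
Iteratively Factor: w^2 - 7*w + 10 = (w - 5)*(w - 2)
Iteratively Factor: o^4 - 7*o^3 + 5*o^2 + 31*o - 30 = (o - 5)*(o^3 - 2*o^2 - 5*o + 6) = (o - 5)*(o - 3)*(o^2 + o - 2) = (o - 5)*(o - 3)*(o - 1)*(o + 2)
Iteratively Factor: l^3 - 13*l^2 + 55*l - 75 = (l - 5)*(l^2 - 8*l + 15) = (l - 5)^2*(l - 3)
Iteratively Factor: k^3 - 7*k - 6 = (k + 1)*(k^2 - k - 6) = (k + 1)*(k + 2)*(k - 3)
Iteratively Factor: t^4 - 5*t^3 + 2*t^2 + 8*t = (t - 2)*(t^3 - 3*t^2 - 4*t) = t*(t - 2)*(t^2 - 3*t - 4) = t*(t - 4)*(t - 2)*(t + 1)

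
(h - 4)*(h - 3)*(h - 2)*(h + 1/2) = h^4 - 17*h^3/2 + 43*h^2/2 - 11*h - 12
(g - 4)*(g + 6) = g^2 + 2*g - 24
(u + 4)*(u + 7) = u^2 + 11*u + 28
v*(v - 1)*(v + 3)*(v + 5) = v^4 + 7*v^3 + 7*v^2 - 15*v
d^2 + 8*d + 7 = (d + 1)*(d + 7)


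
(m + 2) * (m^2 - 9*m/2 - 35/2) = m^3 - 5*m^2/2 - 53*m/2 - 35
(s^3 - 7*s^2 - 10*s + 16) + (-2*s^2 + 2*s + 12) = s^3 - 9*s^2 - 8*s + 28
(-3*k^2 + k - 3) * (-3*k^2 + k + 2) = 9*k^4 - 6*k^3 + 4*k^2 - k - 6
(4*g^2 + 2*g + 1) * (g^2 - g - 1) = 4*g^4 - 2*g^3 - 5*g^2 - 3*g - 1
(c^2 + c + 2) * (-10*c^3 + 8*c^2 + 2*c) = -10*c^5 - 2*c^4 - 10*c^3 + 18*c^2 + 4*c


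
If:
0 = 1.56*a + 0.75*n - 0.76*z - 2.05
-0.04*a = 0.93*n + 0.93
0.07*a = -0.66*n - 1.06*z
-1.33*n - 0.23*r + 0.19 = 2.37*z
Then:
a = 2.10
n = -1.09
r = 1.57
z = 0.54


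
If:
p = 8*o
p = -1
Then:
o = -1/8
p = -1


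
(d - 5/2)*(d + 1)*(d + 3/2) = d^3 - 19*d/4 - 15/4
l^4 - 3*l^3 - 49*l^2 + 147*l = l*(l - 7)*(l - 3)*(l + 7)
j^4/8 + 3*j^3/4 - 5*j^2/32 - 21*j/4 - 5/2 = (j/4 + 1)*(j/2 + 1/4)*(j - 5/2)*(j + 4)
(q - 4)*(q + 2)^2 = q^3 - 12*q - 16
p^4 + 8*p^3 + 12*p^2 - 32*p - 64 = (p - 2)*(p + 2)*(p + 4)^2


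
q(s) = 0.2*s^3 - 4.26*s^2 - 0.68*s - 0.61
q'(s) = 0.6*s^2 - 8.52*s - 0.68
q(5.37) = -96.14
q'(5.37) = -29.13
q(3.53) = -47.30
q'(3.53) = -23.28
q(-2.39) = -26.05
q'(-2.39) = 23.11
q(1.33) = -8.58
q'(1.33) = -10.95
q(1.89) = -15.76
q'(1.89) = -14.64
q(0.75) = -3.43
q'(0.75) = -6.73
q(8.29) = -185.07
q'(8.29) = -30.08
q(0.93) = -4.77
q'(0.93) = -8.08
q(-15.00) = -1623.91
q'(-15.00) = 262.12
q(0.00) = -0.61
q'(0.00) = -0.68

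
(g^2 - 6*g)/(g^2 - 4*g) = (g - 6)/(g - 4)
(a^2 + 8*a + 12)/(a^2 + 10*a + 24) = (a + 2)/(a + 4)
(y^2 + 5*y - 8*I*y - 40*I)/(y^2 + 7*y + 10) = (y - 8*I)/(y + 2)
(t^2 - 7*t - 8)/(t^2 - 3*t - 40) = (t + 1)/(t + 5)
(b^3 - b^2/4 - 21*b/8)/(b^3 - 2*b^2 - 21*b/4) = (4*b - 7)/(2*(2*b - 7))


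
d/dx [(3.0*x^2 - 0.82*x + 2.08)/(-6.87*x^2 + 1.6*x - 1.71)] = (-0.833399999999999*x^2 + 18.3192*x - 1.9258)/(47.1969*x^4 - 21.984*x^3 + 26.0554*x^2 - 5.472*x + 2.9241)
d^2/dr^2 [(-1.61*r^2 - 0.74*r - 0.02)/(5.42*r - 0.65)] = (-7.105427357601e-15*r - 7.749546)/(159.220088*r^3 - 57.28398*r^2 + 6.86985*r - 0.274625)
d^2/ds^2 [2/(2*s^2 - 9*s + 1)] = 4*(-4*s^2 + 18*s + (4*s - 9)^2 - 2)/(2*s^2 - 9*s + 1)^3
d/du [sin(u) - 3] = cos(u)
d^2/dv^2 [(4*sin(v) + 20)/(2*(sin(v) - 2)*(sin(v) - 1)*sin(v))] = 4*(-2*sin(v)^3 - 20*sin(v)^2 + 65*sin(v) - 17 - 85/sin(v) + 70/sin(v)^2 - 20/sin(v)^3)/((sin(v) - 2)^3*(sin(v) - 1)^2)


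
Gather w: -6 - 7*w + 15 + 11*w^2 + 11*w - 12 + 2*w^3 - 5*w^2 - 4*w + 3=2*w^3 + 6*w^2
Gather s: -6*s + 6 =6 - 6*s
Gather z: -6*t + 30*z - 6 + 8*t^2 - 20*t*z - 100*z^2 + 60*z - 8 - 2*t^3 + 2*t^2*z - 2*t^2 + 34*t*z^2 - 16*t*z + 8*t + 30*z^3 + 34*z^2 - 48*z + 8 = -2*t^3 + 6*t^2 + 2*t + 30*z^3 + z^2*(34*t - 66) + z*(2*t^2 - 36*t + 42) - 6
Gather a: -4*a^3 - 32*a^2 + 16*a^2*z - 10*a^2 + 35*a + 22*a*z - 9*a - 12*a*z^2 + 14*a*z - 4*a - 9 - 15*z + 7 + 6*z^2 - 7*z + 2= -4*a^3 + a^2*(16*z - 42) + a*(-12*z^2 + 36*z + 22) + 6*z^2 - 22*z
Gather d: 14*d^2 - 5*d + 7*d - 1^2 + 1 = 14*d^2 + 2*d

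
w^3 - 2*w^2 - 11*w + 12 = (w - 4)*(w - 1)*(w + 3)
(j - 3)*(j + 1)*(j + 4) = j^3 + 2*j^2 - 11*j - 12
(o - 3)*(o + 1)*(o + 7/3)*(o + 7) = o^4 + 22*o^3/3 - 16*o^2/3 - 182*o/3 - 49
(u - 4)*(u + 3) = u^2 - u - 12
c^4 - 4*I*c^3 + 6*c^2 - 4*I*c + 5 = (c - 5*I)*(c + I)*(-I*c + 1)*(I*c + 1)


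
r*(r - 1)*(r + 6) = r^3 + 5*r^2 - 6*r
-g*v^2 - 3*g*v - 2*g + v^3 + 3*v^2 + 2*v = (-g + v)*(v + 1)*(v + 2)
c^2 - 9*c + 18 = (c - 6)*(c - 3)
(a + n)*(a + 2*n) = a^2 + 3*a*n + 2*n^2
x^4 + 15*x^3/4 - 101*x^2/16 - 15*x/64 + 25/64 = (x - 5/4)*(x - 1/4)*(x + 1/4)*(x + 5)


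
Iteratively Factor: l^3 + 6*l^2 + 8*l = (l + 4)*(l^2 + 2*l) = (l + 2)*(l + 4)*(l)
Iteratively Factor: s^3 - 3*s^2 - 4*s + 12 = (s - 3)*(s^2 - 4) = (s - 3)*(s + 2)*(s - 2)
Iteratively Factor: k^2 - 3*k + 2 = (k - 1)*(k - 2)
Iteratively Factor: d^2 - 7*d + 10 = (d - 2)*(d - 5)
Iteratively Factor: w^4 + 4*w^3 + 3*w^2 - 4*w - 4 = (w + 2)*(w^3 + 2*w^2 - w - 2) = (w - 1)*(w + 2)*(w^2 + 3*w + 2) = (w - 1)*(w + 2)^2*(w + 1)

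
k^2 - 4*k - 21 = (k - 7)*(k + 3)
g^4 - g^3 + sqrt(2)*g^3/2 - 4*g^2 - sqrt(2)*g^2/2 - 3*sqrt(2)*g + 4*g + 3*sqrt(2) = (g - 1)*(g - 3*sqrt(2)/2)*(g + sqrt(2))^2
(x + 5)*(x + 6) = x^2 + 11*x + 30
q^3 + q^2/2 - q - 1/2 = (q - 1)*(q + 1/2)*(q + 1)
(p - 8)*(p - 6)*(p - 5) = p^3 - 19*p^2 + 118*p - 240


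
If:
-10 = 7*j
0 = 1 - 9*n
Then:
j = -10/7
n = 1/9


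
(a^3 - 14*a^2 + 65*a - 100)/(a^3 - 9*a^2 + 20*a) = (a - 5)/a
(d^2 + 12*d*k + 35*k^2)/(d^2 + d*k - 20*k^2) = (d + 7*k)/(d - 4*k)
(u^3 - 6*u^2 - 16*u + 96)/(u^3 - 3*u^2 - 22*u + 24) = (u - 4)/(u - 1)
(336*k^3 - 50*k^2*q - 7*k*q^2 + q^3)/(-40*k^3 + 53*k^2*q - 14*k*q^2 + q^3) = (-42*k^2 + k*q + q^2)/(5*k^2 - 6*k*q + q^2)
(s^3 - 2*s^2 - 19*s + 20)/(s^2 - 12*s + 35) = (s^2 + 3*s - 4)/(s - 7)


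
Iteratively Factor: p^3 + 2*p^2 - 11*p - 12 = (p + 4)*(p^2 - 2*p - 3) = (p + 1)*(p + 4)*(p - 3)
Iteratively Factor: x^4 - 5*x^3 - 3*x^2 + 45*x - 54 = (x - 2)*(x^3 - 3*x^2 - 9*x + 27) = (x - 3)*(x - 2)*(x^2 - 9) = (x - 3)^2*(x - 2)*(x + 3)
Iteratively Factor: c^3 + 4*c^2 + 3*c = (c + 1)*(c^2 + 3*c) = c*(c + 1)*(c + 3)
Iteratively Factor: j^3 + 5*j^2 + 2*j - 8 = (j - 1)*(j^2 + 6*j + 8) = (j - 1)*(j + 4)*(j + 2)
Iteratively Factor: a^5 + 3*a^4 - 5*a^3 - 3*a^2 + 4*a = (a)*(a^4 + 3*a^3 - 5*a^2 - 3*a + 4) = a*(a + 4)*(a^3 - a^2 - a + 1) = a*(a - 1)*(a + 4)*(a^2 - 1) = a*(a - 1)*(a + 1)*(a + 4)*(a - 1)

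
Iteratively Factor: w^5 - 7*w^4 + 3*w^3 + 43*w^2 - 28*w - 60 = (w + 1)*(w^4 - 8*w^3 + 11*w^2 + 32*w - 60) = (w - 3)*(w + 1)*(w^3 - 5*w^2 - 4*w + 20) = (w - 3)*(w - 2)*(w + 1)*(w^2 - 3*w - 10) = (w - 5)*(w - 3)*(w - 2)*(w + 1)*(w + 2)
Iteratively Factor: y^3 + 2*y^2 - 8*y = (y + 4)*(y^2 - 2*y) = (y - 2)*(y + 4)*(y)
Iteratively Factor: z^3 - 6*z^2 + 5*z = (z)*(z^2 - 6*z + 5) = z*(z - 1)*(z - 5)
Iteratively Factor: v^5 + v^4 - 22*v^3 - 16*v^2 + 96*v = (v - 2)*(v^4 + 3*v^3 - 16*v^2 - 48*v) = (v - 2)*(v + 4)*(v^3 - v^2 - 12*v) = v*(v - 2)*(v + 4)*(v^2 - v - 12) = v*(v - 2)*(v + 3)*(v + 4)*(v - 4)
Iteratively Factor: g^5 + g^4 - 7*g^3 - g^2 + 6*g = (g - 1)*(g^4 + 2*g^3 - 5*g^2 - 6*g) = (g - 1)*(g + 1)*(g^3 + g^2 - 6*g) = g*(g - 1)*(g + 1)*(g^2 + g - 6) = g*(g - 2)*(g - 1)*(g + 1)*(g + 3)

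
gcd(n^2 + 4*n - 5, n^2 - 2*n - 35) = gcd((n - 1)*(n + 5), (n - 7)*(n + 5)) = n + 5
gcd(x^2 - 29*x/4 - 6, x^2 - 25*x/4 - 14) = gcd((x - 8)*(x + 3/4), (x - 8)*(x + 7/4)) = x - 8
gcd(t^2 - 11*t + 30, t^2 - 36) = t - 6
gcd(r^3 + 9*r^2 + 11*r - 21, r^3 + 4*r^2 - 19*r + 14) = r^2 + 6*r - 7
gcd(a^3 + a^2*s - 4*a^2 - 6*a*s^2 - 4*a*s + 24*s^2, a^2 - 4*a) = a - 4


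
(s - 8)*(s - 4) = s^2 - 12*s + 32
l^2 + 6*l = l*(l + 6)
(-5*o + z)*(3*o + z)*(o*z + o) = -15*o^3*z - 15*o^3 - 2*o^2*z^2 - 2*o^2*z + o*z^3 + o*z^2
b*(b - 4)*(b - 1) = b^3 - 5*b^2 + 4*b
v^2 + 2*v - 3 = (v - 1)*(v + 3)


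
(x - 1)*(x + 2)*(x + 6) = x^3 + 7*x^2 + 4*x - 12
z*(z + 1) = z^2 + z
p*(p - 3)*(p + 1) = p^3 - 2*p^2 - 3*p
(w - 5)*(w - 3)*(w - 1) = w^3 - 9*w^2 + 23*w - 15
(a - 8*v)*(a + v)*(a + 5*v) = a^3 - 2*a^2*v - 43*a*v^2 - 40*v^3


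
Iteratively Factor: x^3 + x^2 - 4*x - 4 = (x + 2)*(x^2 - x - 2) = (x - 2)*(x + 2)*(x + 1)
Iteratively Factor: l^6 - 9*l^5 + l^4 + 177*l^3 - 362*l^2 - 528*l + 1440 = (l - 4)*(l^5 - 5*l^4 - 19*l^3 + 101*l^2 + 42*l - 360) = (l - 5)*(l - 4)*(l^4 - 19*l^2 + 6*l + 72) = (l - 5)*(l - 4)*(l - 3)*(l^3 + 3*l^2 - 10*l - 24) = (l - 5)*(l - 4)*(l - 3)*(l + 2)*(l^2 + l - 12) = (l - 5)*(l - 4)*(l - 3)*(l + 2)*(l + 4)*(l - 3)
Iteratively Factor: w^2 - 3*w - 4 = (w + 1)*(w - 4)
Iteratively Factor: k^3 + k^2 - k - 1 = (k + 1)*(k^2 - 1) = (k - 1)*(k + 1)*(k + 1)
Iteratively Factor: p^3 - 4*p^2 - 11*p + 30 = (p + 3)*(p^2 - 7*p + 10) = (p - 2)*(p + 3)*(p - 5)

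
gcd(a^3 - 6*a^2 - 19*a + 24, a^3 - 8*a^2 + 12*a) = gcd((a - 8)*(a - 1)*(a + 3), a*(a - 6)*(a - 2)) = 1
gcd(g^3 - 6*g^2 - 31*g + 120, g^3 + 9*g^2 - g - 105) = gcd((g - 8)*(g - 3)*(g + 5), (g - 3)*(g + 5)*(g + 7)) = g^2 + 2*g - 15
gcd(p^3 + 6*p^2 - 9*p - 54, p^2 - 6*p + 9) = p - 3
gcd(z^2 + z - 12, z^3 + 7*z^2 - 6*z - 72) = z^2 + z - 12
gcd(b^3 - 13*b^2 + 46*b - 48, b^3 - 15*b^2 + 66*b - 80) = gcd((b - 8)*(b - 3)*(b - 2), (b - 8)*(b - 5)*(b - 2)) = b^2 - 10*b + 16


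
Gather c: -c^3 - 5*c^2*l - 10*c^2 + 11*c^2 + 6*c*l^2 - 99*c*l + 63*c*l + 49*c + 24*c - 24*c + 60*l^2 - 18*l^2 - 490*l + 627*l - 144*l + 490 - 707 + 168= -c^3 + c^2*(1 - 5*l) + c*(6*l^2 - 36*l + 49) + 42*l^2 - 7*l - 49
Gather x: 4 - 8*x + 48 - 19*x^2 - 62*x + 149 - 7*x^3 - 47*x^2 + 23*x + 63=-7*x^3 - 66*x^2 - 47*x + 264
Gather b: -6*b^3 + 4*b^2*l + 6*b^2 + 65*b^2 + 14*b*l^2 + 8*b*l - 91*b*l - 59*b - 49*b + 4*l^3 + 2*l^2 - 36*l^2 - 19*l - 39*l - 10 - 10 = -6*b^3 + b^2*(4*l + 71) + b*(14*l^2 - 83*l - 108) + 4*l^3 - 34*l^2 - 58*l - 20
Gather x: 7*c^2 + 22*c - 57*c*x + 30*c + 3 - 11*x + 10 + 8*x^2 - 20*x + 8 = 7*c^2 + 52*c + 8*x^2 + x*(-57*c - 31) + 21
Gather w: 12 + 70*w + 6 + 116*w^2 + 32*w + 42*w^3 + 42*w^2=42*w^3 + 158*w^2 + 102*w + 18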